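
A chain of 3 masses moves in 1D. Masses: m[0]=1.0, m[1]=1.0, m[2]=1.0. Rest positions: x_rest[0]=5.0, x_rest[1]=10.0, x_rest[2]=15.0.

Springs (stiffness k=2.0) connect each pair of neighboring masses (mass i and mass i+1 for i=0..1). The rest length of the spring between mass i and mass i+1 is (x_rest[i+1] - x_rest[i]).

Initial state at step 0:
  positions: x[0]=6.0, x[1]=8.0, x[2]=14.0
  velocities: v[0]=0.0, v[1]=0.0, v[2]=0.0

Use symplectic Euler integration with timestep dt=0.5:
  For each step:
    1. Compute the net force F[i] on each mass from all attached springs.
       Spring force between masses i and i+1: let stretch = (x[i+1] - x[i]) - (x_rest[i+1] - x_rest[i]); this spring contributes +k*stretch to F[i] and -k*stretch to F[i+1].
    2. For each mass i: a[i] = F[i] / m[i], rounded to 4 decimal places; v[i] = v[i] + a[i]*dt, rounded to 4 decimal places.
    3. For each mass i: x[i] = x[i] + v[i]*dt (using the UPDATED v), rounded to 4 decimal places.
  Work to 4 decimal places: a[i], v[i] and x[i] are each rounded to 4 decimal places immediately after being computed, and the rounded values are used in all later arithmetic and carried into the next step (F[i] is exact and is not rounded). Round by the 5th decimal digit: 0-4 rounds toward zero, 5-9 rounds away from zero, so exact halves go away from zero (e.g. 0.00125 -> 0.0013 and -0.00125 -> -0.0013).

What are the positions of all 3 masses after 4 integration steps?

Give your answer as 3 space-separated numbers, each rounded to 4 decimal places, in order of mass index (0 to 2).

Step 0: x=[6.0000 8.0000 14.0000] v=[0.0000 0.0000 0.0000]
Step 1: x=[4.5000 10.0000 13.5000] v=[-3.0000 4.0000 -1.0000]
Step 2: x=[3.2500 11.0000 13.7500] v=[-2.5000 2.0000 0.5000]
Step 3: x=[3.3750 9.5000 15.1250] v=[0.2500 -3.0000 2.7500]
Step 4: x=[4.0625 7.7500 16.1875] v=[1.3750 -3.5000 2.1250]

Answer: 4.0625 7.7500 16.1875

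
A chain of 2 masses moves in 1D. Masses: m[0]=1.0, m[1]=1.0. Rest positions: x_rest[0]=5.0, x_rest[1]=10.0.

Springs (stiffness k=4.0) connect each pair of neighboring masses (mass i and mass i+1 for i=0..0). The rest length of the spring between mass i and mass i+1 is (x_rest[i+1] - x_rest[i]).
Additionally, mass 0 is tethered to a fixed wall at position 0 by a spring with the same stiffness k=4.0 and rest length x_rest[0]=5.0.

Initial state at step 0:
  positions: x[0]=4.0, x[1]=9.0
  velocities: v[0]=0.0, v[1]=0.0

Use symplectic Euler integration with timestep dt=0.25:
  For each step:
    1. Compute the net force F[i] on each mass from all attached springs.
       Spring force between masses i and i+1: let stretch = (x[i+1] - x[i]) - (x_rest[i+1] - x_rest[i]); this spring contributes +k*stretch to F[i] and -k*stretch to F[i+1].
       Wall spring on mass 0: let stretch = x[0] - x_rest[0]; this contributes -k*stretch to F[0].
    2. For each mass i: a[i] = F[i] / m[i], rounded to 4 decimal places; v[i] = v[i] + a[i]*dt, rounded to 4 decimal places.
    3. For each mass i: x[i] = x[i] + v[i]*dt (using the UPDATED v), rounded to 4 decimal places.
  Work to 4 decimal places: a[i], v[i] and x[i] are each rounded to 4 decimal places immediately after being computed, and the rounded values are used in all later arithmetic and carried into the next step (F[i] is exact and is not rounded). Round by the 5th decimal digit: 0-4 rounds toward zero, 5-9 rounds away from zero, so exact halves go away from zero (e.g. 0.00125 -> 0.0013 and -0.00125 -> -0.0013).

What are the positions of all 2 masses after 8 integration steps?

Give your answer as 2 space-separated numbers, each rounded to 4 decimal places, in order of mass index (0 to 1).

Step 0: x=[4.0000 9.0000] v=[0.0000 0.0000]
Step 1: x=[4.2500 9.0000] v=[1.0000 0.0000]
Step 2: x=[4.6250 9.0625] v=[1.5000 0.2500]
Step 3: x=[4.9531 9.2656] v=[1.3125 0.8125]
Step 4: x=[5.1211 9.6406] v=[0.6719 1.5000]
Step 5: x=[5.1387 10.1357] v=[0.0703 1.9805]
Step 6: x=[5.1209 10.6316] v=[-0.0714 1.9835]
Step 7: x=[5.2005 10.9998] v=[0.3184 1.4728]
Step 8: x=[5.4298 11.1682] v=[0.9172 0.6735]

Answer: 5.4298 11.1682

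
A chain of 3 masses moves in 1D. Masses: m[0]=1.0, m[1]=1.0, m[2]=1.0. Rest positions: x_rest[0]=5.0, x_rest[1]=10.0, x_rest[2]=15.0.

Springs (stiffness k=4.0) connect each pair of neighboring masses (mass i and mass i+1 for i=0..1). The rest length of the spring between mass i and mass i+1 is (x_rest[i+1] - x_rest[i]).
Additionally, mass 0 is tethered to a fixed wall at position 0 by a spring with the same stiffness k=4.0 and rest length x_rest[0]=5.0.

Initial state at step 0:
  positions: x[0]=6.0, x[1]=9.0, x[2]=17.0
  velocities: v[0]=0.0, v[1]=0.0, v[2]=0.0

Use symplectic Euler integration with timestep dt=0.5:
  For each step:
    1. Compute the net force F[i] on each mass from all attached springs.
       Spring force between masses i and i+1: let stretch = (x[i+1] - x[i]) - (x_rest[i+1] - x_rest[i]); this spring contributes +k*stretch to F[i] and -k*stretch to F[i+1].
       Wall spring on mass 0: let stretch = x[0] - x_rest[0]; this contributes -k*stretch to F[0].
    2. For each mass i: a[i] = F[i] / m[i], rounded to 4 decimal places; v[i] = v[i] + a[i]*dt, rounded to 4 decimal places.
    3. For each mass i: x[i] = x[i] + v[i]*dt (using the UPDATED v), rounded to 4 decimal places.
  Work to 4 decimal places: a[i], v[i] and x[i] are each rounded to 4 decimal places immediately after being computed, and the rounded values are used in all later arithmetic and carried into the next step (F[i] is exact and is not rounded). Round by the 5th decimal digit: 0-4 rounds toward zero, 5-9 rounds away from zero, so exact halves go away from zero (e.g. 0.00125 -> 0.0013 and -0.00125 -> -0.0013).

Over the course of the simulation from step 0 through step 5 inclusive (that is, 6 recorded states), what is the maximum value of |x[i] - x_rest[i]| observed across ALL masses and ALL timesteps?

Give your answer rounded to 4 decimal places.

Step 0: x=[6.0000 9.0000 17.0000] v=[0.0000 0.0000 0.0000]
Step 1: x=[3.0000 14.0000 14.0000] v=[-6.0000 10.0000 -6.0000]
Step 2: x=[8.0000 8.0000 16.0000] v=[10.0000 -12.0000 4.0000]
Step 3: x=[5.0000 10.0000 15.0000] v=[-6.0000 4.0000 -2.0000]
Step 4: x=[2.0000 12.0000 14.0000] v=[-6.0000 4.0000 -2.0000]
Step 5: x=[7.0000 6.0000 16.0000] v=[10.0000 -12.0000 4.0000]
Max displacement = 4.0000

Answer: 4.0000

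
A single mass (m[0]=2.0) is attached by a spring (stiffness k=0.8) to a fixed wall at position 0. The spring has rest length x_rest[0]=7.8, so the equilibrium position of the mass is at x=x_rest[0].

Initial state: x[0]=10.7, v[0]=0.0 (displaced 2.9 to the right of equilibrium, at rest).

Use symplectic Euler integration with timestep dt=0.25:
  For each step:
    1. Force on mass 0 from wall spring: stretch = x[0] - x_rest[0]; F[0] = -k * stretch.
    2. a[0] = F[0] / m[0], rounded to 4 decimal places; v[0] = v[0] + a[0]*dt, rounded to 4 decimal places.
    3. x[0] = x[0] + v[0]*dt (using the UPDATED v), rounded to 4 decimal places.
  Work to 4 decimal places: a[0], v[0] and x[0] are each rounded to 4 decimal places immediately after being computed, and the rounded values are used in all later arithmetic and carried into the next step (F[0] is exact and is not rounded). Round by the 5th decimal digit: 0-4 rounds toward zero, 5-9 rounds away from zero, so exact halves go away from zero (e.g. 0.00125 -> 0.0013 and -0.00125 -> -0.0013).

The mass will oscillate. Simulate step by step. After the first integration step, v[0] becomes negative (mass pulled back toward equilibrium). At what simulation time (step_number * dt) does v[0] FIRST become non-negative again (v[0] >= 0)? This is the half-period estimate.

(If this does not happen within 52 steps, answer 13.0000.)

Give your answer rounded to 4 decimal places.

Answer: 5.0000

Derivation:
Step 0: x=[10.7000] v=[0.0000]
Step 1: x=[10.6275] v=[-0.2900]
Step 2: x=[10.4843] v=[-0.5728]
Step 3: x=[10.2740] v=[-0.8412]
Step 4: x=[10.0019] v=[-1.0886]
Step 5: x=[9.6747] v=[-1.3088]
Step 6: x=[9.3006] v=[-1.4963]
Step 7: x=[8.8890] v=[-1.6464]
Step 8: x=[8.4502] v=[-1.7553]
Step 9: x=[7.9951] v=[-1.8203]
Step 10: x=[7.5352] v=[-1.8398]
Step 11: x=[7.0819] v=[-1.8133]
Step 12: x=[6.6465] v=[-1.7415]
Step 13: x=[6.2400] v=[-1.6262]
Step 14: x=[5.8725] v=[-1.4702]
Step 15: x=[5.5531] v=[-1.2775]
Step 16: x=[5.2899] v=[-1.0528]
Step 17: x=[5.0895] v=[-0.8018]
Step 18: x=[4.9568] v=[-0.5308]
Step 19: x=[4.8952] v=[-0.2465]
Step 20: x=[4.9062] v=[0.0440]
First v>=0 after going negative at step 20, time=5.0000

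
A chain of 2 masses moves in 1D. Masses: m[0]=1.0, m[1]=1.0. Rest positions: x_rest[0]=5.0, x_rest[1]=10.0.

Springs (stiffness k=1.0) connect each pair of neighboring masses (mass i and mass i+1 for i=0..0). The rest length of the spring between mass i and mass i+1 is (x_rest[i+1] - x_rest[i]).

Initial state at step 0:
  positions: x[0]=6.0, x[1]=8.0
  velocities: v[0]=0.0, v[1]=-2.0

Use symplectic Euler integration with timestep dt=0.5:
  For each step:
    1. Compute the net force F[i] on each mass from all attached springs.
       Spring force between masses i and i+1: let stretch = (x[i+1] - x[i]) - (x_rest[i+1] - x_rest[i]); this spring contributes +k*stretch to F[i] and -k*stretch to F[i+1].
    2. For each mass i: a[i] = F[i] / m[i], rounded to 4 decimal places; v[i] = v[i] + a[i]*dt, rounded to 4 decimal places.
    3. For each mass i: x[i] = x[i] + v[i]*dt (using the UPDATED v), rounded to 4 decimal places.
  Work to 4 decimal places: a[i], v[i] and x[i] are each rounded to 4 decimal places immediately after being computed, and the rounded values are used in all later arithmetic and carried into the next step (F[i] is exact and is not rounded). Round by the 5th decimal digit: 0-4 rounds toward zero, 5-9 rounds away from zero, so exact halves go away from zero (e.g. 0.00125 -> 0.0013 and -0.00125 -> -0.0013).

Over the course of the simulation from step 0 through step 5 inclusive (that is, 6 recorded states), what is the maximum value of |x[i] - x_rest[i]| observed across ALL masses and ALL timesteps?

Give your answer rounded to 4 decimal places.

Step 0: x=[6.0000 8.0000] v=[0.0000 -2.0000]
Step 1: x=[5.2500 7.7500] v=[-1.5000 -0.5000]
Step 2: x=[3.8750 8.1250] v=[-2.7500 0.7500]
Step 3: x=[2.3125 8.6875] v=[-3.1250 1.1250]
Step 4: x=[1.0938 8.9063] v=[-2.4375 0.4375]
Step 5: x=[0.5782 8.4219] v=[-1.0313 -0.9688]
Max displacement = 4.4218

Answer: 4.4218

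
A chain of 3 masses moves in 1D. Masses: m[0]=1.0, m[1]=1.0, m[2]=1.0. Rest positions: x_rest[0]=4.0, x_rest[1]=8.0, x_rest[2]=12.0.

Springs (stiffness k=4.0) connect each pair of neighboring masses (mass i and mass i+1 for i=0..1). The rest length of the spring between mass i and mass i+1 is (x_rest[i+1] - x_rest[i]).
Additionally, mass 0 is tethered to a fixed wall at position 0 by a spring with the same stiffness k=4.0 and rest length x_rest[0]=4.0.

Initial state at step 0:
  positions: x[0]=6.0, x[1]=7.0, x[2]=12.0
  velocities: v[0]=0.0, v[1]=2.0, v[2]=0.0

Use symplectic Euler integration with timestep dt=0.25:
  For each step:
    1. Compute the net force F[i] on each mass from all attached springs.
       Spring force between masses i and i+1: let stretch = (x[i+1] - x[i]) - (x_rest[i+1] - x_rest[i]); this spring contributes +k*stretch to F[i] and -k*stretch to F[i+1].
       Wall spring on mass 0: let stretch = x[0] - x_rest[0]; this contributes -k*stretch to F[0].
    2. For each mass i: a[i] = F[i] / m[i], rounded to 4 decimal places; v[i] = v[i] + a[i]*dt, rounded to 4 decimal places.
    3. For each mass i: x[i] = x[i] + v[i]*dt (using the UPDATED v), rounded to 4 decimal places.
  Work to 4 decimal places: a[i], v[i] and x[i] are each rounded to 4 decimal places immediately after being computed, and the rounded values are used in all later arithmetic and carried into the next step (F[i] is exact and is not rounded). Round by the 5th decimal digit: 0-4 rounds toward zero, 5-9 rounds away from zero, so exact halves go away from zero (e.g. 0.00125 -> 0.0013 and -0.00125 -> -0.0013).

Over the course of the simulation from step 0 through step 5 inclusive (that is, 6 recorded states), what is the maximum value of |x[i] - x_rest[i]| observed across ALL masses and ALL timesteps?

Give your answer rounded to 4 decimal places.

Step 0: x=[6.0000 7.0000 12.0000] v=[0.0000 2.0000 0.0000]
Step 1: x=[4.7500 8.5000 11.7500] v=[-5.0000 6.0000 -1.0000]
Step 2: x=[3.2500 9.8750 11.6875] v=[-6.0000 5.5000 -0.2500]
Step 3: x=[2.5938 10.0469 12.1719] v=[-2.6250 0.6875 1.9375]
Step 4: x=[3.1524 8.8868 13.1250] v=[2.2343 -4.6406 3.8125]
Step 5: x=[4.3565 7.3526 14.0186] v=[4.8163 -6.1368 3.5743]
Max displacement = 2.0469

Answer: 2.0469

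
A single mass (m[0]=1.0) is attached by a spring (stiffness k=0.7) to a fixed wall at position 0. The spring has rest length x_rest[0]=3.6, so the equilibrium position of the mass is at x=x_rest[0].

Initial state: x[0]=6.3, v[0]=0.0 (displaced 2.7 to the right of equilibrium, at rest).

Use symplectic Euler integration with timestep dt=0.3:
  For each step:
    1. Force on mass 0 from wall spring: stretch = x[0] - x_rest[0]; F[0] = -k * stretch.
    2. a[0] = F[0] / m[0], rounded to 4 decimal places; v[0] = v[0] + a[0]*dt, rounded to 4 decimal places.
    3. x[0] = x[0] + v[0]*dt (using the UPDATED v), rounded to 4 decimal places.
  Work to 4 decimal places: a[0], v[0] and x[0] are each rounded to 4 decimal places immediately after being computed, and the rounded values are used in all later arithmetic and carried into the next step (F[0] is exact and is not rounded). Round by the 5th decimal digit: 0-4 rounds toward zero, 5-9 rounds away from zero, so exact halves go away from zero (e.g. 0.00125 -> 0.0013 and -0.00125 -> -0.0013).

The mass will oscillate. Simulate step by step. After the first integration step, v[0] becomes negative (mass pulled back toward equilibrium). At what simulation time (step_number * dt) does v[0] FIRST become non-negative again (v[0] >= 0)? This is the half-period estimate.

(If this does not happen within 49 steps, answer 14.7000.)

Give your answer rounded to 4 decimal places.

Step 0: x=[6.3000] v=[0.0000]
Step 1: x=[6.1299] v=[-0.5670]
Step 2: x=[5.8004] v=[-1.0983]
Step 3: x=[5.3323] v=[-1.5604]
Step 4: x=[4.7550] v=[-1.9242]
Step 5: x=[4.1050] v=[-2.1668]
Step 6: x=[3.4231] v=[-2.2729]
Step 7: x=[2.7524] v=[-2.2358]
Step 8: x=[2.1351] v=[-2.0578]
Step 9: x=[1.6100] v=[-1.7502]
Step 10: x=[1.2103] v=[-1.3323]
Step 11: x=[0.9612] v=[-0.8305]
Step 12: x=[0.8783] v=[-0.2763]
Step 13: x=[0.9669] v=[0.2953]
First v>=0 after going negative at step 13, time=3.9000

Answer: 3.9000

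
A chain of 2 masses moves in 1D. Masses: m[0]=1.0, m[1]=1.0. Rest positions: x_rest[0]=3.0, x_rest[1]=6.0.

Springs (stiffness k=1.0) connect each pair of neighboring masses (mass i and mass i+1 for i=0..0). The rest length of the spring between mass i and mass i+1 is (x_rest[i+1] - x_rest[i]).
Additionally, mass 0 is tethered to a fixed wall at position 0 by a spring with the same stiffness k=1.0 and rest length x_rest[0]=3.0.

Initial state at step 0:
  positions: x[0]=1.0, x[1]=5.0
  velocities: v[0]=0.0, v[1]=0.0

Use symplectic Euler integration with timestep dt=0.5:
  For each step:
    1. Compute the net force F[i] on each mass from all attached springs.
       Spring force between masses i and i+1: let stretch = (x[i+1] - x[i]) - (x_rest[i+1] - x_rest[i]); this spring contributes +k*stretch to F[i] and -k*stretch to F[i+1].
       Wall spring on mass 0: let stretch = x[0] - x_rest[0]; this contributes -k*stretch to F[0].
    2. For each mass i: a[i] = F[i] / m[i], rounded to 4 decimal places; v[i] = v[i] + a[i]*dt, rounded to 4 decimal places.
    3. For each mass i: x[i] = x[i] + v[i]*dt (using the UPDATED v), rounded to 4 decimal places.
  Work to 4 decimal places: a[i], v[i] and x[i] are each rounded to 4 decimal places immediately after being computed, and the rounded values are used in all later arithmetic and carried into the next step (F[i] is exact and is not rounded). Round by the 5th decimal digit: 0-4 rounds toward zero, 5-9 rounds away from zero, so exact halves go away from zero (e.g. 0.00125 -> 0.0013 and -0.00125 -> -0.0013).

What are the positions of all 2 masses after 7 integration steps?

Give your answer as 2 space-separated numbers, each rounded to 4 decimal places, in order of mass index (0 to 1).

Step 0: x=[1.0000 5.0000] v=[0.0000 0.0000]
Step 1: x=[1.7500 4.7500] v=[1.5000 -0.5000]
Step 2: x=[2.8125 4.5000] v=[2.1250 -0.5000]
Step 3: x=[3.5938 4.5782] v=[1.5625 0.1563]
Step 4: x=[3.7227 5.1603] v=[0.2578 1.1641]
Step 5: x=[3.2803 6.1330] v=[-0.8848 1.9453]
Step 6: x=[2.7310 7.1425] v=[-1.0986 2.0190]
Step 7: x=[2.6018 7.7992] v=[-0.2584 1.3133]

Answer: 2.6018 7.7992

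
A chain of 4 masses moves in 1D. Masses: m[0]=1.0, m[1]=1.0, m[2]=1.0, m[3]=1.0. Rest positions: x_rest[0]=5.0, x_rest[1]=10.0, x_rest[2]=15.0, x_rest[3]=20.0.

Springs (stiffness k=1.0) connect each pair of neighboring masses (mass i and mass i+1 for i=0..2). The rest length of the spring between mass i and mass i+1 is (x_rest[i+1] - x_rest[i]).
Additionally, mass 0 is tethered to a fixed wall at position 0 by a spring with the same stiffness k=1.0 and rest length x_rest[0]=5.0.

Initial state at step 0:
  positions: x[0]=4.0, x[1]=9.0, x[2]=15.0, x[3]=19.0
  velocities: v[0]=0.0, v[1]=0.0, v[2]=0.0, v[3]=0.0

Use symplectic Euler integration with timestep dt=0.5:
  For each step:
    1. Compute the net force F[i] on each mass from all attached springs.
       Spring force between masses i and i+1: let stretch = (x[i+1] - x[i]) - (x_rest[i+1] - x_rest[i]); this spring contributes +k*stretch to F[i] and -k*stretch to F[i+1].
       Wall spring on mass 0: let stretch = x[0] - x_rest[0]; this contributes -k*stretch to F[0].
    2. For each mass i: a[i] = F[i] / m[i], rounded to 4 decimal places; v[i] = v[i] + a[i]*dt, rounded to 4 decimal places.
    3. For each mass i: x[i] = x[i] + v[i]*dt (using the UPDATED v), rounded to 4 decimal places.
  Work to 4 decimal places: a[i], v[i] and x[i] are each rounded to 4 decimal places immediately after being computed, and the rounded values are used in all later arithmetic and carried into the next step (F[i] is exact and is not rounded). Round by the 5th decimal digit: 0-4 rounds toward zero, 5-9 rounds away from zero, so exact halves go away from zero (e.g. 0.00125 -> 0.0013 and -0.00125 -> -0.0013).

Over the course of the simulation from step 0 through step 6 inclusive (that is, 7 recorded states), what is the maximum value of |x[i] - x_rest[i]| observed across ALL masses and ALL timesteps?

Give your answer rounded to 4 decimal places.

Step 0: x=[4.0000 9.0000 15.0000 19.0000] v=[0.0000 0.0000 0.0000 0.0000]
Step 1: x=[4.2500 9.2500 14.5000 19.2500] v=[0.5000 0.5000 -1.0000 0.5000]
Step 2: x=[4.6875 9.5625 13.8750 19.5625] v=[0.8750 0.6250 -1.2500 0.6250]
Step 3: x=[5.1719 9.7344 13.5938 19.7032] v=[0.9688 0.3438 -0.5625 0.2813]
Step 4: x=[5.5040 9.7305 13.8751 19.5665] v=[0.6641 -0.0078 0.5625 -0.2734]
Step 5: x=[5.5167 9.7061 14.5431 19.2570] v=[0.0254 -0.0488 1.3359 -0.6191]
Step 6: x=[5.1976 9.8436 15.1803 19.0190] v=[-0.6383 0.2750 1.2744 -0.4761]
Max displacement = 1.4062

Answer: 1.4062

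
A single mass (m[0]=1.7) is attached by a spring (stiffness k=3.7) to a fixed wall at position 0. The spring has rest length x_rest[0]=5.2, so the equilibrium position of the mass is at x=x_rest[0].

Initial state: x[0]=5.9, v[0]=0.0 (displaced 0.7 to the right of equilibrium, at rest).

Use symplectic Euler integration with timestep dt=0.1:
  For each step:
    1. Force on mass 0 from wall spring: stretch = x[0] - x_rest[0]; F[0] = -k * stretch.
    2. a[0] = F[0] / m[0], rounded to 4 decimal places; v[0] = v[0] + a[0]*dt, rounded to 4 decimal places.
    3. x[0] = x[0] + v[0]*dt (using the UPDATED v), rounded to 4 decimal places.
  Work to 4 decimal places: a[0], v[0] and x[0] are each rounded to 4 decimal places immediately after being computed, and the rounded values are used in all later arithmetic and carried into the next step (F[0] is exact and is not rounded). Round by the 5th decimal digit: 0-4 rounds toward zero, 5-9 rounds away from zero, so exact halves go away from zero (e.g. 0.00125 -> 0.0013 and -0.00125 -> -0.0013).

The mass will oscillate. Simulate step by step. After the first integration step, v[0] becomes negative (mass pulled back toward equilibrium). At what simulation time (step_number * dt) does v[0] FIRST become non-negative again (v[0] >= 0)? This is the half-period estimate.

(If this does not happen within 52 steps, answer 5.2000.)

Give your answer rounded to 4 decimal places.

Answer: 2.2000

Derivation:
Step 0: x=[5.9000] v=[0.0000]
Step 1: x=[5.8848] v=[-0.1524]
Step 2: x=[5.8547] v=[-0.3014]
Step 3: x=[5.8103] v=[-0.4439]
Step 4: x=[5.7526] v=[-0.5767]
Step 5: x=[5.6829] v=[-0.6970]
Step 6: x=[5.6027] v=[-0.8021]
Step 7: x=[5.5137] v=[-0.8898]
Step 8: x=[5.4179] v=[-0.9581]
Step 9: x=[5.3174] v=[-1.0055]
Step 10: x=[5.2143] v=[-1.0311]
Step 11: x=[5.1109] v=[-1.0342]
Step 12: x=[5.0094] v=[-1.0148]
Step 13: x=[4.9121] v=[-0.9733]
Step 14: x=[4.8210] v=[-0.9106]
Step 15: x=[4.7382] v=[-0.8281]
Step 16: x=[4.6654] v=[-0.7276]
Step 17: x=[4.6043] v=[-0.6113]
Step 18: x=[4.5561] v=[-0.4817]
Step 19: x=[4.5219] v=[-0.3416]
Step 20: x=[4.5025] v=[-0.1940]
Step 21: x=[4.4983] v=[-0.0422]
Step 22: x=[4.5094] v=[0.1105]
First v>=0 after going negative at step 22, time=2.2000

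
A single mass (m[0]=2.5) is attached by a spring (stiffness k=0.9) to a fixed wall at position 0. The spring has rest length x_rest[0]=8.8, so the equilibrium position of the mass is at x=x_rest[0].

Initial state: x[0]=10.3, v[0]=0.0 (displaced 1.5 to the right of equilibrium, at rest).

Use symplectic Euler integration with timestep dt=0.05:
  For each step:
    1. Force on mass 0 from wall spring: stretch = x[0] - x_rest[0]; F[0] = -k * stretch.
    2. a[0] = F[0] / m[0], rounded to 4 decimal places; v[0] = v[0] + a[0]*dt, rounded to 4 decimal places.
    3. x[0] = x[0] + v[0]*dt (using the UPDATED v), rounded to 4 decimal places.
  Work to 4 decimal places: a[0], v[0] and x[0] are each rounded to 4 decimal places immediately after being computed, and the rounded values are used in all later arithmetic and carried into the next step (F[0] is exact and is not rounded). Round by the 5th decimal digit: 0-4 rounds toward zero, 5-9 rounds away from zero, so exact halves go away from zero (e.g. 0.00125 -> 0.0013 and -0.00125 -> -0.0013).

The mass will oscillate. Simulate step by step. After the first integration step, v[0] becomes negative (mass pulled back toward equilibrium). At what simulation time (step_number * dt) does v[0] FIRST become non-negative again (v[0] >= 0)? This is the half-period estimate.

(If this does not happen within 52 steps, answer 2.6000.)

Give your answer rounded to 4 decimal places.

Step 0: x=[10.3000] v=[0.0000]
Step 1: x=[10.2987] v=[-0.0270]
Step 2: x=[10.2960] v=[-0.0540]
Step 3: x=[10.2920] v=[-0.0809]
Step 4: x=[10.2866] v=[-0.1078]
Step 5: x=[10.2799] v=[-0.1346]
Step 6: x=[10.2718] v=[-0.1612]
Step 7: x=[10.2624] v=[-0.1877]
Step 8: x=[10.2517] v=[-0.2140]
Step 9: x=[10.2397] v=[-0.2401]
Step 10: x=[10.2264] v=[-0.2660]
Step 11: x=[10.2118] v=[-0.2917]
Step 12: x=[10.1959] v=[-0.3171]
Step 13: x=[10.1788] v=[-0.3422]
Step 14: x=[10.1605] v=[-0.3670]
Step 15: x=[10.1409] v=[-0.3915]
Step 16: x=[10.1201] v=[-0.4156]
Step 17: x=[10.0981] v=[-0.4394]
Step 18: x=[10.0750] v=[-0.4628]
Step 19: x=[10.0507] v=[-0.4858]
Step 20: x=[10.0253] v=[-0.5083]
Step 21: x=[9.9988] v=[-0.5304]
Step 22: x=[9.9712] v=[-0.5520]
Step 23: x=[9.9425] v=[-0.5731]
Step 24: x=[9.9128] v=[-0.5937]
Step 25: x=[9.8821] v=[-0.6137]
Step 26: x=[9.8504] v=[-0.6332]
Step 27: x=[9.8178] v=[-0.6521]
Step 28: x=[9.7843] v=[-0.6704]
Step 29: x=[9.7499] v=[-0.6881]
Step 30: x=[9.7146] v=[-0.7052]
Step 31: x=[9.6785] v=[-0.7217]
Step 32: x=[9.6416] v=[-0.7375]
Step 33: x=[9.6040] v=[-0.7527]
Step 34: x=[9.5656] v=[-0.7672]
Step 35: x=[9.5266] v=[-0.7810]
Step 36: x=[9.4869] v=[-0.7941]
Step 37: x=[9.4466] v=[-0.8065]
Step 38: x=[9.4057] v=[-0.8181]
Step 39: x=[9.3643] v=[-0.8290]
Step 40: x=[9.3223] v=[-0.8392]
Step 41: x=[9.2799] v=[-0.8486]
Step 42: x=[9.2370] v=[-0.8572]
Step 43: x=[9.1937] v=[-0.8651]
Step 44: x=[9.1501] v=[-0.8722]
Step 45: x=[9.1062] v=[-0.8785]
Step 46: x=[9.0620] v=[-0.8840]
Step 47: x=[9.0176] v=[-0.8887]
Step 48: x=[8.9730] v=[-0.8926]
Step 49: x=[8.9282] v=[-0.8957]
Step 50: x=[8.8833] v=[-0.8980]
Step 51: x=[8.8383] v=[-0.8995]
Step 52: x=[8.7933] v=[-0.9002]
v[0] did not become non-negative within 52 steps; using fallback time=2.6000

Answer: 2.6000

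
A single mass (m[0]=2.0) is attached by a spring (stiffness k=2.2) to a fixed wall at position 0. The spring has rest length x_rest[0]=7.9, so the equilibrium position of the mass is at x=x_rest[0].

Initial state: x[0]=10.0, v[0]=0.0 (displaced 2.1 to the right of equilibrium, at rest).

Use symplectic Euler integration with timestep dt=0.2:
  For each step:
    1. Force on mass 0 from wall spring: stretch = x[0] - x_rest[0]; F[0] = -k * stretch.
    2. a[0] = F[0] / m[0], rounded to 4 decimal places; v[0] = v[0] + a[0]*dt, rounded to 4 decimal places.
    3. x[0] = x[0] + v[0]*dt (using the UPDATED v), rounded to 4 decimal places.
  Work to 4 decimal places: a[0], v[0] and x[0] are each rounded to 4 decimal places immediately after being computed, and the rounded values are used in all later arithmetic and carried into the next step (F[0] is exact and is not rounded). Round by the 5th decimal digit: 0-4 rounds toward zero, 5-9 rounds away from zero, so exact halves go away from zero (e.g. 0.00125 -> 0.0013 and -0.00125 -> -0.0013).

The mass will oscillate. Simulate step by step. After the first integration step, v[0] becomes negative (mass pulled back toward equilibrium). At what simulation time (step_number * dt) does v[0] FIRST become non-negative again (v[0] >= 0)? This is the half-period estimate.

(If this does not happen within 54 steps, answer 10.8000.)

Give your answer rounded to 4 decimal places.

Step 0: x=[10.0000] v=[0.0000]
Step 1: x=[9.9076] v=[-0.4620]
Step 2: x=[9.7269] v=[-0.9037]
Step 3: x=[9.4658] v=[-1.3056]
Step 4: x=[9.1358] v=[-1.6501]
Step 5: x=[8.7514] v=[-1.9220]
Step 6: x=[8.3295] v=[-2.1093]
Step 7: x=[7.8887] v=[-2.2038]
Step 8: x=[7.4484] v=[-2.2013]
Step 9: x=[7.0280] v=[-2.1019]
Step 10: x=[6.6460] v=[-1.9101]
Step 11: x=[6.3192] v=[-1.6342]
Step 12: x=[6.0619] v=[-1.2864]
Step 13: x=[5.8855] v=[-0.8820]
Step 14: x=[5.7977] v=[-0.4388]
Step 15: x=[5.8024] v=[0.0237]
First v>=0 after going negative at step 15, time=3.0000

Answer: 3.0000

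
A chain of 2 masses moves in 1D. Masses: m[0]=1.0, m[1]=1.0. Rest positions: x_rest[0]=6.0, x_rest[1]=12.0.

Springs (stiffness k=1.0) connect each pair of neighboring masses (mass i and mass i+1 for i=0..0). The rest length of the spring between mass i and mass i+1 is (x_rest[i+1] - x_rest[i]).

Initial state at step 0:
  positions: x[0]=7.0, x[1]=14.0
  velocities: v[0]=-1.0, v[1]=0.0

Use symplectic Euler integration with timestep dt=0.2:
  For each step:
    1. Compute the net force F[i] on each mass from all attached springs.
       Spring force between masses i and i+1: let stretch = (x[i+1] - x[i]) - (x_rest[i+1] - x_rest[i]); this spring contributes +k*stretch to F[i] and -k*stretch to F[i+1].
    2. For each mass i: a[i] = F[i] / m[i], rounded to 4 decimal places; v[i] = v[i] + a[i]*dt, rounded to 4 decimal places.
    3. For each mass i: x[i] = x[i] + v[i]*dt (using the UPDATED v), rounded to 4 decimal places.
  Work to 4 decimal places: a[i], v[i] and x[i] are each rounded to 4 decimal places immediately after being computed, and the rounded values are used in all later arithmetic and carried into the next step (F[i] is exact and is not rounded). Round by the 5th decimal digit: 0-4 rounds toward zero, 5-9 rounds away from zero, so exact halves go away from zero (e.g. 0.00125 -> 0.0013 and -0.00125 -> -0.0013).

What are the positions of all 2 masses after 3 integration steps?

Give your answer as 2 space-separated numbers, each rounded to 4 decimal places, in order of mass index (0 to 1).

Answer: 6.6556 13.7444

Derivation:
Step 0: x=[7.0000 14.0000] v=[-1.0000 0.0000]
Step 1: x=[6.8400 13.9600] v=[-0.8000 -0.2000]
Step 2: x=[6.7248 13.8752] v=[-0.5760 -0.4240]
Step 3: x=[6.6556 13.7444] v=[-0.3459 -0.6541]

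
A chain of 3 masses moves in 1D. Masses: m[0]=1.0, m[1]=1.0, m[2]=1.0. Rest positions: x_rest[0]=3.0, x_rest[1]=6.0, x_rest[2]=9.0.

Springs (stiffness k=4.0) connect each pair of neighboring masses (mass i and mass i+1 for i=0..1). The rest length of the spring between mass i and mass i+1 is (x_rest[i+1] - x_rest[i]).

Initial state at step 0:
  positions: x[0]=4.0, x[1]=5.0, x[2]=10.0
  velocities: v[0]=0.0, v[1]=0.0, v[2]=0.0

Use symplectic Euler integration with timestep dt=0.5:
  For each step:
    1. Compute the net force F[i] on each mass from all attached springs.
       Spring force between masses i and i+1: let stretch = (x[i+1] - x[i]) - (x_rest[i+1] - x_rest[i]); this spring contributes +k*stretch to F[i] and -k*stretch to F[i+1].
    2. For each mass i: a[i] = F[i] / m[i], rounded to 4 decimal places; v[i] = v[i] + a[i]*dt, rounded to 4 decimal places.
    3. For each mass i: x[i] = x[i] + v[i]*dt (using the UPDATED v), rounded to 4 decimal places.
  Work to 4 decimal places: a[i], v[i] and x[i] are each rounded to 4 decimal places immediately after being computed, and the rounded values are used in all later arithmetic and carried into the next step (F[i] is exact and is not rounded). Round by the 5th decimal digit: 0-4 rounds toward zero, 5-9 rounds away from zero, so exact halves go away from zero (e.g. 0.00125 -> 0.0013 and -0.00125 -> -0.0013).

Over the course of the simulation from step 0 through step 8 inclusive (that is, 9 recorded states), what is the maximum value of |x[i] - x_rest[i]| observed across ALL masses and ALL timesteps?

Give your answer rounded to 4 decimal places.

Step 0: x=[4.0000 5.0000 10.0000] v=[0.0000 0.0000 0.0000]
Step 1: x=[2.0000 9.0000 8.0000] v=[-4.0000 8.0000 -4.0000]
Step 2: x=[4.0000 5.0000 10.0000] v=[4.0000 -8.0000 4.0000]
Step 3: x=[4.0000 5.0000 10.0000] v=[0.0000 0.0000 0.0000]
Step 4: x=[2.0000 9.0000 8.0000] v=[-4.0000 8.0000 -4.0000]
Step 5: x=[4.0000 5.0000 10.0000] v=[4.0000 -8.0000 4.0000]
Step 6: x=[4.0000 5.0000 10.0000] v=[0.0000 0.0000 0.0000]
Step 7: x=[2.0000 9.0000 8.0000] v=[-4.0000 8.0000 -4.0000]
Step 8: x=[4.0000 5.0000 10.0000] v=[4.0000 -8.0000 4.0000]
Max displacement = 3.0000

Answer: 3.0000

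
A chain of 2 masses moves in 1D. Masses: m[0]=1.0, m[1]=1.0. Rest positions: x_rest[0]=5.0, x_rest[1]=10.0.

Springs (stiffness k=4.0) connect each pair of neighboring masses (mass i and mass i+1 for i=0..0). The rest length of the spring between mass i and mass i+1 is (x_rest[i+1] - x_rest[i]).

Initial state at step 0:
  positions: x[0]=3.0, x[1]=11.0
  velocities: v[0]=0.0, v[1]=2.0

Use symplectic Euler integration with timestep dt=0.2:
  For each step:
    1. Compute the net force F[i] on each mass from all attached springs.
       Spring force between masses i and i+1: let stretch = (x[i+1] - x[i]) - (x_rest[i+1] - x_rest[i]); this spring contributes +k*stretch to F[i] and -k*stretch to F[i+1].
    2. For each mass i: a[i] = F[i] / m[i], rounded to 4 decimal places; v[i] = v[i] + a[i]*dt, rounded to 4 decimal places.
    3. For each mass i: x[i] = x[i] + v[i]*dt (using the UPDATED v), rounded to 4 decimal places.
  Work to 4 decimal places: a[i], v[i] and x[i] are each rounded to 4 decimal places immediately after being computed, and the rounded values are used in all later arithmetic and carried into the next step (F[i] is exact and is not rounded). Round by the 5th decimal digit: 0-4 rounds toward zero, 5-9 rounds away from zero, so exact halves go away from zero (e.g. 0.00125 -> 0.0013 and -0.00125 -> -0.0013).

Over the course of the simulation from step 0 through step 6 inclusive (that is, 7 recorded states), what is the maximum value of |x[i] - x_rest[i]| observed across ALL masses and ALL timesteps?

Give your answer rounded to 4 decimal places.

Step 0: x=[3.0000 11.0000] v=[0.0000 2.0000]
Step 1: x=[3.4800 10.9200] v=[2.4000 -0.4000]
Step 2: x=[4.3504 10.4496] v=[4.3520 -2.3520]
Step 3: x=[5.3967 9.8033] v=[5.2314 -3.2314]
Step 4: x=[6.3480 9.2520] v=[4.7567 -2.7567]
Step 5: x=[6.9640 9.0360] v=[3.0799 -1.0799]
Step 6: x=[7.1115 9.2885] v=[0.7375 1.2625]
Max displacement = 2.1115

Answer: 2.1115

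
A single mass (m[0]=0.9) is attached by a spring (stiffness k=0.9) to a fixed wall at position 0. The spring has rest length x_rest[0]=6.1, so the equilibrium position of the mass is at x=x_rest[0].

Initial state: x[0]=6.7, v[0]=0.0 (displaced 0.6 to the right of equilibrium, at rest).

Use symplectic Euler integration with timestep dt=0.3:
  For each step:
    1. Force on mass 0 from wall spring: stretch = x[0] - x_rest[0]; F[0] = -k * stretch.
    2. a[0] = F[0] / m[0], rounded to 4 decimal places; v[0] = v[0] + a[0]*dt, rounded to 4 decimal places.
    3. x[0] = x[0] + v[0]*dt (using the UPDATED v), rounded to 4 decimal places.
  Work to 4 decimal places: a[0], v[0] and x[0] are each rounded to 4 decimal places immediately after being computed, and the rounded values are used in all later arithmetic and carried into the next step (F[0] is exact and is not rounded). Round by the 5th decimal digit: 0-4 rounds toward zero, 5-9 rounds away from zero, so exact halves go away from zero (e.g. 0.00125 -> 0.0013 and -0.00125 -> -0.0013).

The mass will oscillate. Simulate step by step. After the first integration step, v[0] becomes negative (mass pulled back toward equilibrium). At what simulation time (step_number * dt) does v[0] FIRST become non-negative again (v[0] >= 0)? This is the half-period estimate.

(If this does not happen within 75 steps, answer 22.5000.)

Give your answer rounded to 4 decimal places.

Step 0: x=[6.7000] v=[0.0000]
Step 1: x=[6.6460] v=[-0.1800]
Step 2: x=[6.5429] v=[-0.3438]
Step 3: x=[6.3999] v=[-0.4767]
Step 4: x=[6.2299] v=[-0.5667]
Step 5: x=[6.0482] v=[-0.6057]
Step 6: x=[5.8711] v=[-0.5902]
Step 7: x=[5.7147] v=[-0.5215]
Step 8: x=[5.5929] v=[-0.4059]
Step 9: x=[5.5168] v=[-0.2538]
Step 10: x=[5.4932] v=[-0.0788]
Step 11: x=[5.5242] v=[0.1032]
First v>=0 after going negative at step 11, time=3.3000

Answer: 3.3000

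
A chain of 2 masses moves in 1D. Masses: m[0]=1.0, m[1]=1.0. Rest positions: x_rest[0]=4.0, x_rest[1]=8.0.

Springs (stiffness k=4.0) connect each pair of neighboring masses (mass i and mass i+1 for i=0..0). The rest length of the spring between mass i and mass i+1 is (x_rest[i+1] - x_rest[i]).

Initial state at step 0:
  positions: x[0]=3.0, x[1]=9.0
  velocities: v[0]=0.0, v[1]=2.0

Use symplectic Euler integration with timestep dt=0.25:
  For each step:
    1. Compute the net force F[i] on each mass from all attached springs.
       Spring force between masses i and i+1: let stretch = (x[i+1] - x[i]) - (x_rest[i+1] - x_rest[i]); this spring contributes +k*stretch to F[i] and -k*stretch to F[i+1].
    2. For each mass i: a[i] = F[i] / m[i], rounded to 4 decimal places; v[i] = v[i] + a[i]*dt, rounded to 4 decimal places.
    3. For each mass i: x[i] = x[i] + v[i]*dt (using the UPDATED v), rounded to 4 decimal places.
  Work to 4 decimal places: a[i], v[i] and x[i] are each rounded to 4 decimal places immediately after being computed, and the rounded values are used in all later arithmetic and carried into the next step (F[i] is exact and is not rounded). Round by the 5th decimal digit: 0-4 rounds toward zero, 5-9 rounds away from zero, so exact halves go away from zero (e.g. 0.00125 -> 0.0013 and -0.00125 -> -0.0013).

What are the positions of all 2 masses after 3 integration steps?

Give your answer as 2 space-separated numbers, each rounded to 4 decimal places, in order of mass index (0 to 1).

Step 0: x=[3.0000 9.0000] v=[0.0000 2.0000]
Step 1: x=[3.5000 9.0000] v=[2.0000 0.0000]
Step 2: x=[4.3750 8.6250] v=[3.5000 -1.5000]
Step 3: x=[5.3125 8.1875] v=[3.7500 -1.7500]

Answer: 5.3125 8.1875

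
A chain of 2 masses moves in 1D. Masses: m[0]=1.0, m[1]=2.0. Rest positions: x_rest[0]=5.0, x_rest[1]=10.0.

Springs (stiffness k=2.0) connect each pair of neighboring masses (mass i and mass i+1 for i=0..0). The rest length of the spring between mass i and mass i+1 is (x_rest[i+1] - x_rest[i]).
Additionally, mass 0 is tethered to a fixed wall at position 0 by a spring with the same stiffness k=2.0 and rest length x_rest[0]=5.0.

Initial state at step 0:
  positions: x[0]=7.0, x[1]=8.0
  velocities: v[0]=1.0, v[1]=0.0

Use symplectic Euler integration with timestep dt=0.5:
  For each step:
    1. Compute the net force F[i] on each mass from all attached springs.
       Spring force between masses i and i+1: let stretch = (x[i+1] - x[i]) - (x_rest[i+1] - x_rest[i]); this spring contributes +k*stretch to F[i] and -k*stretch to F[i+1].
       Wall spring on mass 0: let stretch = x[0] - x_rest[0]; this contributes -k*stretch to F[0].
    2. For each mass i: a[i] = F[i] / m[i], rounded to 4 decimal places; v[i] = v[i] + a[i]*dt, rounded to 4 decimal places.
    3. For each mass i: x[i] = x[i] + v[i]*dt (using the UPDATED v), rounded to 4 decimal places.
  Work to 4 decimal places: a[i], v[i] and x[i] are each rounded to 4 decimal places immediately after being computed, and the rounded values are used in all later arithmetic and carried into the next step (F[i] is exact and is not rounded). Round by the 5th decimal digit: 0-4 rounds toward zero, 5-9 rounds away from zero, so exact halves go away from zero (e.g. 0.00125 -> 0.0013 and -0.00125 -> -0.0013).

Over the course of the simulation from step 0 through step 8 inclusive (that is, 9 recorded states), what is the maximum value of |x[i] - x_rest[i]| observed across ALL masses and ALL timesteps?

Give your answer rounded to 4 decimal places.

Step 0: x=[7.0000 8.0000] v=[1.0000 0.0000]
Step 1: x=[4.5000 9.0000] v=[-5.0000 2.0000]
Step 2: x=[2.0000 10.1250] v=[-5.0000 2.2500]
Step 3: x=[2.5625 10.4688] v=[1.1250 0.6875]
Step 4: x=[5.7969 10.0860] v=[6.4688 -0.7657]
Step 5: x=[8.2774 9.8809] v=[4.9610 -0.4103]
Step 6: x=[7.4210 10.5249] v=[-1.7129 1.2880]
Step 7: x=[4.4060 11.6430] v=[-6.0300 2.2361]
Step 8: x=[2.8065 12.2018] v=[-3.1990 1.1176]
Max displacement = 3.2774

Answer: 3.2774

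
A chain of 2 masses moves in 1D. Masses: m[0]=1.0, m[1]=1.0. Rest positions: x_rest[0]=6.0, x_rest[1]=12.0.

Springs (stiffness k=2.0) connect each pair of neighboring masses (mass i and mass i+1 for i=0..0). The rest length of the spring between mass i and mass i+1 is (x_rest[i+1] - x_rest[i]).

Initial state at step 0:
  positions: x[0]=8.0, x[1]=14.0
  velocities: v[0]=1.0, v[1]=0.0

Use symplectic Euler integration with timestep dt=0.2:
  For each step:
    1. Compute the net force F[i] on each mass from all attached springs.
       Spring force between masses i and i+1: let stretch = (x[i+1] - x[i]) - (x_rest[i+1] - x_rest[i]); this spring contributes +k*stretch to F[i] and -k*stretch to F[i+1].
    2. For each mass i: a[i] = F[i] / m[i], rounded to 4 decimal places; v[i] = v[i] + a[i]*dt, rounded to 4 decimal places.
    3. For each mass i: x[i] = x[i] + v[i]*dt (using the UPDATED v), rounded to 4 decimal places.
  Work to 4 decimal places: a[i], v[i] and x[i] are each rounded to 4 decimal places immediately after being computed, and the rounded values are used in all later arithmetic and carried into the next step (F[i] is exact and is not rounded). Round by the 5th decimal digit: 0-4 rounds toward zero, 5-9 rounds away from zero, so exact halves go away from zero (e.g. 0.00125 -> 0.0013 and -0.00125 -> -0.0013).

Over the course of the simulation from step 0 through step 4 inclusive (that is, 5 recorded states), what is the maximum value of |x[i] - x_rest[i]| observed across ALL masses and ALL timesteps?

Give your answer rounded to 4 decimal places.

Answer: 2.6550

Derivation:
Step 0: x=[8.0000 14.0000] v=[1.0000 0.0000]
Step 1: x=[8.2000 14.0000] v=[1.0000 0.0000]
Step 2: x=[8.3840 14.0160] v=[0.9200 0.0800]
Step 3: x=[8.5386 14.0614] v=[0.7728 0.2272]
Step 4: x=[8.6550 14.1450] v=[0.5819 0.4181]
Max displacement = 2.6550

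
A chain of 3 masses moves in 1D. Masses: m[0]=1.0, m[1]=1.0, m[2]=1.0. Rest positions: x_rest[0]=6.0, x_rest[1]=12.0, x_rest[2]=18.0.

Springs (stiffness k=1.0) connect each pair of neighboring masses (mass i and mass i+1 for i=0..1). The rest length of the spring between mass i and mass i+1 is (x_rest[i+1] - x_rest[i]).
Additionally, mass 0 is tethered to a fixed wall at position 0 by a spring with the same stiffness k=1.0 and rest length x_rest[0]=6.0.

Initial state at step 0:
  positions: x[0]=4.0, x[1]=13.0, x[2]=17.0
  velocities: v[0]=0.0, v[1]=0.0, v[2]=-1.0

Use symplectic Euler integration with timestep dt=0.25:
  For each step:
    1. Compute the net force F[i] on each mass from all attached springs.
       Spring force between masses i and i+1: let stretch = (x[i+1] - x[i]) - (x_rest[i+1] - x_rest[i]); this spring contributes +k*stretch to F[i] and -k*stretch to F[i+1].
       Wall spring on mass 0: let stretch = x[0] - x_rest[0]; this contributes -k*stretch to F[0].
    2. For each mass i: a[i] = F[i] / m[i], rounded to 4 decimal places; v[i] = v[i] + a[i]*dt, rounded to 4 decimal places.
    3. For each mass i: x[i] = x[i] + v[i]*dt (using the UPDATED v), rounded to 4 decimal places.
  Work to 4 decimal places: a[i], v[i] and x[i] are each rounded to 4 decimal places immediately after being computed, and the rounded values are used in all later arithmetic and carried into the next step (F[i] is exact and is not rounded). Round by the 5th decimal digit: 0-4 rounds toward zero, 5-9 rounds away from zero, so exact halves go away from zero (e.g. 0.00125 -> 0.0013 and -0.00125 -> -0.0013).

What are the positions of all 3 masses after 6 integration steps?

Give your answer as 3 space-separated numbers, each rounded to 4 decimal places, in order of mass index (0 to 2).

Answer: 7.2825 9.6555 17.0989

Derivation:
Step 0: x=[4.0000 13.0000 17.0000] v=[0.0000 0.0000 -1.0000]
Step 1: x=[4.3125 12.6875 16.8750] v=[1.2500 -1.2500 -0.5000]
Step 2: x=[4.8789 12.1133 16.8633] v=[2.2656 -2.2969 -0.0469]
Step 3: x=[5.5925 11.3838 16.9297] v=[2.8545 -2.9180 0.2656]
Step 4: x=[6.3186 10.6390 17.0245] v=[2.9042 -2.9794 0.3791]
Step 5: x=[6.9198 10.0232 17.0952] v=[2.4047 -2.4631 0.2827]
Step 6: x=[7.2825 9.6555 17.0989] v=[1.4506 -1.4710 0.0147]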